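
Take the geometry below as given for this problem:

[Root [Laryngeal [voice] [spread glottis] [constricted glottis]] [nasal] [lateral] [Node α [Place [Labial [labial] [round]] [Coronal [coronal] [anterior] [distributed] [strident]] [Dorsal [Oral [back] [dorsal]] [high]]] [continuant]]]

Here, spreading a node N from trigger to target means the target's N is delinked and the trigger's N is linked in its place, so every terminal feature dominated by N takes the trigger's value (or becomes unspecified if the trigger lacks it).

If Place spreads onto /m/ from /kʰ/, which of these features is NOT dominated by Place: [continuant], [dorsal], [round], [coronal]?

[continuant]

Under this geometry, Place contains [labial], [round], [coronal], [anterior], [distributed], [strident], [back], [dorsal], [high].
[coronal], [round], [dorsal] all lie under Place, so they are overwritten when Place spreads.
But [continuant] is a dependent of Node α, outside Place; it is therefore untouched by the spreading.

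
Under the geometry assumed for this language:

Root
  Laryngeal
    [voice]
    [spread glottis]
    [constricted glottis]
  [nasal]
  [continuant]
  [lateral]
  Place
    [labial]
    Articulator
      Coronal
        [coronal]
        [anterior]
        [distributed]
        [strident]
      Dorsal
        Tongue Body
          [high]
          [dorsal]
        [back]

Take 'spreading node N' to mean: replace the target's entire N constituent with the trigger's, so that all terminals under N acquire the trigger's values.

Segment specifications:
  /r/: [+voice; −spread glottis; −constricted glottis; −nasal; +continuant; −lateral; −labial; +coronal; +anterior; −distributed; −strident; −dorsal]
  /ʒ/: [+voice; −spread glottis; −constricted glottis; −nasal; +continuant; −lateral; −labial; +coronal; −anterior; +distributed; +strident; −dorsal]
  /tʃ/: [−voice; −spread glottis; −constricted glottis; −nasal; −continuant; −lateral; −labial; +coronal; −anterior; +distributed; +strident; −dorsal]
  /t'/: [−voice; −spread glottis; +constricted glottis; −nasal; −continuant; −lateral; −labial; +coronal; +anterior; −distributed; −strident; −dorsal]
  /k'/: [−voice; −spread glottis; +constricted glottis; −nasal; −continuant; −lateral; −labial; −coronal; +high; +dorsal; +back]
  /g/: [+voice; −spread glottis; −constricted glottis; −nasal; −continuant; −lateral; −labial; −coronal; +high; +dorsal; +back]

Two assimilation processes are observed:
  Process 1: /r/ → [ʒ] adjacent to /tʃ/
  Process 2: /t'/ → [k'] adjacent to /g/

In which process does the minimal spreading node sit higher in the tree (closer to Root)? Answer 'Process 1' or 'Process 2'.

Process 2

In Process 1, [anterior], [distributed], [strident] change, so the minimal spreading node is Coronal at depth 3.
Process 2 alters [coronal], [anterior], [distributed], [strident], [dorsal], [high], [back]; the lowest common ancestor is Articulator (depth 2 from Root).
Depth 2 < depth 3; Process 2 involves the structurally higher constituent Articulator.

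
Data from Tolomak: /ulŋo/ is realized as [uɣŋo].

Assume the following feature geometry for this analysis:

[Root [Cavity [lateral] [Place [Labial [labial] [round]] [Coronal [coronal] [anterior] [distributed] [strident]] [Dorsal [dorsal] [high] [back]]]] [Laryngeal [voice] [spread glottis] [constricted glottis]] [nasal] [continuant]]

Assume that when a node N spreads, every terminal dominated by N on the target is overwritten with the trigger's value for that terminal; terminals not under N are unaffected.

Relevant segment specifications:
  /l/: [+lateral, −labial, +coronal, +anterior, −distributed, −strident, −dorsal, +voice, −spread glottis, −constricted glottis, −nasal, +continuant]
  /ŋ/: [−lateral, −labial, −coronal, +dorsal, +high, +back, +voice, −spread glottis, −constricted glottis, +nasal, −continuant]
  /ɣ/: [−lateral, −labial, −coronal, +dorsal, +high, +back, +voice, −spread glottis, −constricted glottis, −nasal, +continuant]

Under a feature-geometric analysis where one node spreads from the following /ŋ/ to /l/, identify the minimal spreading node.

Feature comparison: [lateral], [coronal], [anterior], [distributed], [strident], [dorsal], [high], [back] differ between /l/ and [ɣ]; the remaining terminals match.
In this geometry the lowest node dominating all of them is Cavity: every daughter of Cavity dominates only a proper subset, so no lower node suffices.
Delinking /l/'s Cavity and associating /ŋ/'s Cavity gives precisely the feature bundle of [ɣ].
[continuant], [nasal] — on which /ŋ/ differs from /l/ — are unchanged, so Root cannot have spread; the constituent is no larger than Cavity.

Cavity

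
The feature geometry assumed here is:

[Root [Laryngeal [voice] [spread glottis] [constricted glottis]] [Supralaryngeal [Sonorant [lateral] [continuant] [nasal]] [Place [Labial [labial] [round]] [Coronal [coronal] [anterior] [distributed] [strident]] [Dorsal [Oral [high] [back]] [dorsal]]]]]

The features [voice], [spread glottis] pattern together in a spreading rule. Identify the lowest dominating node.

[voice] is immediately dominated by Laryngeal.
[spread glottis] is immediately dominated by Laryngeal.
The lowest node appearing on every path is Laryngeal; each proper daughter of Laryngeal fails to dominate at least one of the listed features.

Laryngeal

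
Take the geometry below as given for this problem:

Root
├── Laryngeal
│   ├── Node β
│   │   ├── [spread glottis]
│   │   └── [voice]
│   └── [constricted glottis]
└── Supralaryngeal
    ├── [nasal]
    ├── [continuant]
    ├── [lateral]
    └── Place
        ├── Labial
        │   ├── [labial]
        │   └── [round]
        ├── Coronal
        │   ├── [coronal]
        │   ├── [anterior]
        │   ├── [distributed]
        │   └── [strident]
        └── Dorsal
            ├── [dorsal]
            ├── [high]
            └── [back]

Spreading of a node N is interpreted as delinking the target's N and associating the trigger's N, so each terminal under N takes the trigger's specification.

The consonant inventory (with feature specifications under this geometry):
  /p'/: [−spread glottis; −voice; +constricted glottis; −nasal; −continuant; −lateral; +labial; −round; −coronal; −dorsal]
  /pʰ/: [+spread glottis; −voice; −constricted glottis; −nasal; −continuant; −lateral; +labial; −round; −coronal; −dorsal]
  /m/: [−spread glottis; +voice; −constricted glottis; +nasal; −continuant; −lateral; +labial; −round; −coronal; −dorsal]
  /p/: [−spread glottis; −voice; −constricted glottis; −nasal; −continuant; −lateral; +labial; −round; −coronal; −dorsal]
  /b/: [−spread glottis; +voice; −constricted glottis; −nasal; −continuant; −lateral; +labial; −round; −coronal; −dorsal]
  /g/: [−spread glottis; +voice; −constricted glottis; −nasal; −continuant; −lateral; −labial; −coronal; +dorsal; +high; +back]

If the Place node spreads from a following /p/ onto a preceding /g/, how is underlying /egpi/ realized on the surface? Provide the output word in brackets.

[ebpi]

The Place node dominates the terminals [labial], [round], [coronal], [anterior], [distributed], [strident], [dorsal], [high], [back].
The target acquires /p/'s values for everything under Place — [+labial], [−round], [−coronal], [−dorsal] — while keeping its own [spread glottis], [voice], [constricted glottis], ….
Among the inventory, only /b/ has exactly this specification, giving the surface form [ebpi].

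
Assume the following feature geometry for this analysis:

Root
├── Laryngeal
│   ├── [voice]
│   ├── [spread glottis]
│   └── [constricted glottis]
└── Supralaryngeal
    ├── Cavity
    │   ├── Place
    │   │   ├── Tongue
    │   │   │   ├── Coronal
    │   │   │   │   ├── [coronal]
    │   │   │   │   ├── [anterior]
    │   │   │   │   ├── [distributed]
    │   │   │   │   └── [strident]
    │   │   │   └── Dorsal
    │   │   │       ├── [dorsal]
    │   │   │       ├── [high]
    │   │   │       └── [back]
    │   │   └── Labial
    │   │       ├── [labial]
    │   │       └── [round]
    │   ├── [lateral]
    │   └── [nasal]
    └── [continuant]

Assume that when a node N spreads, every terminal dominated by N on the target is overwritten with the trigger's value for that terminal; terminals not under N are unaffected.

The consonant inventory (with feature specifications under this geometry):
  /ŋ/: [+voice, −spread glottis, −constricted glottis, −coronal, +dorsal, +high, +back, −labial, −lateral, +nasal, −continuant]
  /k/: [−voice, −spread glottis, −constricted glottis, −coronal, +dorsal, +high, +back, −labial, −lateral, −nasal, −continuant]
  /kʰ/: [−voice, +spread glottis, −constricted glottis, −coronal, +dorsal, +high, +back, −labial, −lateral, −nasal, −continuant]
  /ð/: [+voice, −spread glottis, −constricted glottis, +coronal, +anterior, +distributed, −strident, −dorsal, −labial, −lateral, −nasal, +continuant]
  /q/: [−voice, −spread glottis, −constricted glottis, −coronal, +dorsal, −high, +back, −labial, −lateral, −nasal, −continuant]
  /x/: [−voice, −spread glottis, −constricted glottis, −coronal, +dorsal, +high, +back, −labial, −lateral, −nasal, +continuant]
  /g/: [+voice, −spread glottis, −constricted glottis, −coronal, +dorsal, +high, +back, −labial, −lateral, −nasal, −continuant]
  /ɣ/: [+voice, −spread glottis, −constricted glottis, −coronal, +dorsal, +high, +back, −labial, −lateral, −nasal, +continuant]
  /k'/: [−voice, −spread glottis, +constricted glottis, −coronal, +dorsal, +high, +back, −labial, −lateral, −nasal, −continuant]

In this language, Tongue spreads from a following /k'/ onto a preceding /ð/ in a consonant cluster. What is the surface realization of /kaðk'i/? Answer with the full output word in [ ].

[kaɣk'i]

Terminals under Tongue in this geometry: [coronal], [anterior], [distributed], [strident], [dorsal], [high], [back].
After delinking /ð/'s Tongue and linking /k'/'s, the affected terminals become [−coronal], [+dorsal], [+high], [+back]; [voice], [spread glottis], [constricted glottis], … (outside Tongue) are retained from /ð/.
This feature bundle is that of [ɣ], so /kaðk'i/ surfaces as [kaɣk'i].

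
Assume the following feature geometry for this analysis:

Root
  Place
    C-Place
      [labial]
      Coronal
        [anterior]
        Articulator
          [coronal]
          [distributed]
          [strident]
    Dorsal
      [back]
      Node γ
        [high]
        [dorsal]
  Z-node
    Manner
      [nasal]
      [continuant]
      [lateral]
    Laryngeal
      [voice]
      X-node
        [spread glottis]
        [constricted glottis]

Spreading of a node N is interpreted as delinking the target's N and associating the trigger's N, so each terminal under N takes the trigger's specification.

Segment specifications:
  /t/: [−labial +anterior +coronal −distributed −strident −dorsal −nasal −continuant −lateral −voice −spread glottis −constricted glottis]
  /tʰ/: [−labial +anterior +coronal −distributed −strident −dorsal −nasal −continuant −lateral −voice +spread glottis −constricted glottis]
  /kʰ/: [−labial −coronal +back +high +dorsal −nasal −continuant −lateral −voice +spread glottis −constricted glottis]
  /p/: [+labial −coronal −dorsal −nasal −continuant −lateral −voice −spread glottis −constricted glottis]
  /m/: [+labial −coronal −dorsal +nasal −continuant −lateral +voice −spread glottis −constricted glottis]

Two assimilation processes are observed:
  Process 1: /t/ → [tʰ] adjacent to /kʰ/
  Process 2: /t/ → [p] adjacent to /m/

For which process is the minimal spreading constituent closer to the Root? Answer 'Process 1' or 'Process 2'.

Process 1 alters [spread glottis]; the lowest dominating node is [spread glottis] (depth 4 from Root).
Process 2 alters [labial], [coronal], [anterior], [distributed], [strident]; the lowest common ancestor is C-Place (depth 2 from Root).
Depth 2 < depth 4; Process 2 involves the structurally higher constituent C-Place.

Process 2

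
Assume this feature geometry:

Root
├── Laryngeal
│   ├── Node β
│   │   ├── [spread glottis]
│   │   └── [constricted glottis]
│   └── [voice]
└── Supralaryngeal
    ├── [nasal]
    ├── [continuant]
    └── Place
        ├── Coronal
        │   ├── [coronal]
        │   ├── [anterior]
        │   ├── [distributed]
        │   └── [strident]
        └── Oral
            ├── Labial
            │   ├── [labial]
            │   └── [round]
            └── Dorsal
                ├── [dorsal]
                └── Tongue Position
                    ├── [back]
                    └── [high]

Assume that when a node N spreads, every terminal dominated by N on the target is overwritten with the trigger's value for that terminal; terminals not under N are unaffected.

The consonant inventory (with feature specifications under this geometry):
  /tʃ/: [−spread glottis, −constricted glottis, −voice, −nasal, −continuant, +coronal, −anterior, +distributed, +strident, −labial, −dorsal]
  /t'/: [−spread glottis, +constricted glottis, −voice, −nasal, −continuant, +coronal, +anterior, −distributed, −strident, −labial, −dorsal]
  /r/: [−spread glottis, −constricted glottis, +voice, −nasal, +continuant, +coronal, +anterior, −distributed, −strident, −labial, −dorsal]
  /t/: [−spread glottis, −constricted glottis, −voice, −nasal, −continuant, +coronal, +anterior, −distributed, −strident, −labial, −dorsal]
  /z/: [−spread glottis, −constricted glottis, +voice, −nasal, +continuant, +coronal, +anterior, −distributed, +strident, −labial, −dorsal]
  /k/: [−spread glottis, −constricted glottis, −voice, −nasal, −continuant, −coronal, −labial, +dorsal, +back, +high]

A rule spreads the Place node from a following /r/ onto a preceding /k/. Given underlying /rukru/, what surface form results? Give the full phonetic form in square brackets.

[rutru]

The Place node dominates the terminals [coronal], [anterior], [distributed], [strident], [labial], [round], [dorsal], [back], [high].
The target acquires /r/'s values for everything under Place — [+coronal], [+anterior], [−distributed], [−strident], [−labial], [−dorsal] — while keeping its own [spread glottis], [constricted glottis], [voice], ….
The resulting bundle matches /t/ in the inventory; substituting it for /k/ gives [rutru].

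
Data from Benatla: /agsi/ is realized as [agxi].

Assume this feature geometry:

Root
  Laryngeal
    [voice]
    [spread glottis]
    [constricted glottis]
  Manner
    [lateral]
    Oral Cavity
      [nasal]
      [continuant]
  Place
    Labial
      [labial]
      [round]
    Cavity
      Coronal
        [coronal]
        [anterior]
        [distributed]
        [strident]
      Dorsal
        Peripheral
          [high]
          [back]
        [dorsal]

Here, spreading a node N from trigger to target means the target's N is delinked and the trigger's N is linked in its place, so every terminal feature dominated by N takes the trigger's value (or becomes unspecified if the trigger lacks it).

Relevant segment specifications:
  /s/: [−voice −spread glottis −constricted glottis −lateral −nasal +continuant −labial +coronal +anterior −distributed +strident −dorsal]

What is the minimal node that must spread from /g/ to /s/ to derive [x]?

Cavity

/s/ and [x] differ in [coronal], [anterior], [distributed], [strident], [dorsal], [high], [back]; every other specified feature is identical.
The smallest constituent containing every changed terminal is Cavity — each of its daughters lacks at least one of the affected features.
Delinking /s/'s Cavity and associating /g/'s Cavity gives precisely the feature bundle of [x].
[voice], [continuant] stay as in /s/ although /g/ differs there, so no node dominating them spread; among the remaining candidates Cavity is the lowest that derives the output.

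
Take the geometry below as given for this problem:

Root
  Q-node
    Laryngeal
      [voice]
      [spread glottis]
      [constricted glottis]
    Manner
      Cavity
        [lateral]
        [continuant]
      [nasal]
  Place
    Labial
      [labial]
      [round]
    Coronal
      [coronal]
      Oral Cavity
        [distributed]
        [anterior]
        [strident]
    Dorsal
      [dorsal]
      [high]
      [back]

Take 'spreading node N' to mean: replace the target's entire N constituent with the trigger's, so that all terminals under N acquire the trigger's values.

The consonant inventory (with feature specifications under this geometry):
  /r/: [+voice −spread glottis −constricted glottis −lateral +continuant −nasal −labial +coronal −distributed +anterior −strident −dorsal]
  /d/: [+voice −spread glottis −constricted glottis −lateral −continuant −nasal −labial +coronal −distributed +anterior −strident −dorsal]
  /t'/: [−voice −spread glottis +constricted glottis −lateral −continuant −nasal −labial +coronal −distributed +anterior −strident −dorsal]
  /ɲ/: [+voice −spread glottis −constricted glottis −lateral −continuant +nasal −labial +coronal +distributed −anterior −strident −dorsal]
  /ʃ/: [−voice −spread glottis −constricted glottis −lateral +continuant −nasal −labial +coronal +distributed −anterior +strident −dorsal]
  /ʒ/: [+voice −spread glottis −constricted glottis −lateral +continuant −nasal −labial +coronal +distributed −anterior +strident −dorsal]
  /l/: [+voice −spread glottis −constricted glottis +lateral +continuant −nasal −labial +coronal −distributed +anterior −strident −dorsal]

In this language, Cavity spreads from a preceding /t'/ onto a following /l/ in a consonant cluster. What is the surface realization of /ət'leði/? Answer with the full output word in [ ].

Cavity immediately or transitively dominates [lateral], [continuant].
Spreading Cavity from /t'/ onto /l/ replaces those values with /t'/'s: [−lateral], [−continuant]. Features outside Cavity ([voice], [spread glottis], [constricted glottis], …) stay as in /l/.
Among the inventory, only /d/ has exactly this specification, giving the surface form [ət'deði].

[ət'deði]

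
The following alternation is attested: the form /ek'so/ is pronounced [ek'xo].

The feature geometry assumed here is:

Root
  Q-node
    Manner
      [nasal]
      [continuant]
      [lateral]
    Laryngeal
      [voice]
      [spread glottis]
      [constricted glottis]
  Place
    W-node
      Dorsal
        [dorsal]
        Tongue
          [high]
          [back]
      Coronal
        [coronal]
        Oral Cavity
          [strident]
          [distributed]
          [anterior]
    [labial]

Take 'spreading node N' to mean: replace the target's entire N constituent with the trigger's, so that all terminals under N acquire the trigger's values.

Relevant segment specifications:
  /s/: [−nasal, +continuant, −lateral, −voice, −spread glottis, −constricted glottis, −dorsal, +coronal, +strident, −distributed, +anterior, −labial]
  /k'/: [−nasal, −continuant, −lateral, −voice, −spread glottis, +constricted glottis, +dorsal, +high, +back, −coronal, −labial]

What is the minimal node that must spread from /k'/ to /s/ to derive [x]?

/s/ and [x] differ in [coronal], [anterior], [distributed], [strident], [dorsal], [high], [back]; every other specified feature is identical.
The smallest constituent containing every changed terminal is W-node — each of its daughters lacks at least one of the affected features.
If W-node spreads, every terminal under it takes /k'/'s value, producing [x] as observed.
Features on which the two segments disagree outside W-node, such as [constricted glottis], [continuant], are unchanged — nothing dominating them spread, and W-node is the minimal sufficient constituent.

W-node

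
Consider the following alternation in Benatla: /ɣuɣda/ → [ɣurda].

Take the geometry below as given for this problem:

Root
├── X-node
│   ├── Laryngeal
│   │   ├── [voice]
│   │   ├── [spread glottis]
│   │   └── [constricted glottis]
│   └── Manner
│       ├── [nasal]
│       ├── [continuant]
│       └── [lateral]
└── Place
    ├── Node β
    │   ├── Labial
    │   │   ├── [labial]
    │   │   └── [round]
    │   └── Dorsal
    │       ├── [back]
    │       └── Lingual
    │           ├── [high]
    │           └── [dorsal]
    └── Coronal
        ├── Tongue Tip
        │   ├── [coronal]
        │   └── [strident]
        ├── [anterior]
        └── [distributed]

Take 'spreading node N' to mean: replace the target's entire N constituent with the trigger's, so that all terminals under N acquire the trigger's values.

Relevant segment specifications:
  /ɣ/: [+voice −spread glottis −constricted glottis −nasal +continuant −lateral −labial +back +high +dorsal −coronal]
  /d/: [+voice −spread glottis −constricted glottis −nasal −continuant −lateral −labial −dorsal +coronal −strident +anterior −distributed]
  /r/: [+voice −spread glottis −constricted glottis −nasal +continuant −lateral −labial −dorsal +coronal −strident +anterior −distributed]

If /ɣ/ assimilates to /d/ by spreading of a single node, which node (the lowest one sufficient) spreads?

Place

Feature comparison: [coronal], [anterior], [distributed], [strident], [dorsal], [high], [back] differ between /ɣ/ and [r]; the remaining terminals match.
Tracing each changed feature up the tree, the paths first meet at Place; any lower node misses at least one of them.
If Place spreads, every terminal under it takes /d/'s value, producing [r] as observed.
Had Root spread, [continuant] would have taken /d/'s value; it stays as in /ɣ/, confirming the spreading constituent is exactly Place.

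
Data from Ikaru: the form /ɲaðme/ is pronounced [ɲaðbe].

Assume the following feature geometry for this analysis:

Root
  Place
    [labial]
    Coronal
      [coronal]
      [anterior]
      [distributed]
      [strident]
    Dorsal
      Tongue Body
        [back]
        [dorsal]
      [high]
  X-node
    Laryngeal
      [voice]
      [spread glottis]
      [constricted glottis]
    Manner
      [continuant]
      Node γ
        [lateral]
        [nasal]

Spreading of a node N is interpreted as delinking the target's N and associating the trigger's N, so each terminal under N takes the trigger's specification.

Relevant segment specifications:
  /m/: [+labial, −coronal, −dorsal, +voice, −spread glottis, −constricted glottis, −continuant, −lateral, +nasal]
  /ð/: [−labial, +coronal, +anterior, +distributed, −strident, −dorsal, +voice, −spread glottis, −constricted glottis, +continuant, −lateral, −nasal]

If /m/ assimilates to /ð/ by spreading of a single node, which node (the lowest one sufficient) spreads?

[nasal]

/m/ and [b] differ in [nasal]; every other specified feature is identical.
Only a single terminal changes, and /ð/ supplies the new value, so [nasal] itself is the minimal spreading constituent.
Features on which the two segments disagree outside [nasal], such as [coronal], [continuant], are unchanged — nothing dominating them spread, and [nasal] is the minimal sufficient constituent.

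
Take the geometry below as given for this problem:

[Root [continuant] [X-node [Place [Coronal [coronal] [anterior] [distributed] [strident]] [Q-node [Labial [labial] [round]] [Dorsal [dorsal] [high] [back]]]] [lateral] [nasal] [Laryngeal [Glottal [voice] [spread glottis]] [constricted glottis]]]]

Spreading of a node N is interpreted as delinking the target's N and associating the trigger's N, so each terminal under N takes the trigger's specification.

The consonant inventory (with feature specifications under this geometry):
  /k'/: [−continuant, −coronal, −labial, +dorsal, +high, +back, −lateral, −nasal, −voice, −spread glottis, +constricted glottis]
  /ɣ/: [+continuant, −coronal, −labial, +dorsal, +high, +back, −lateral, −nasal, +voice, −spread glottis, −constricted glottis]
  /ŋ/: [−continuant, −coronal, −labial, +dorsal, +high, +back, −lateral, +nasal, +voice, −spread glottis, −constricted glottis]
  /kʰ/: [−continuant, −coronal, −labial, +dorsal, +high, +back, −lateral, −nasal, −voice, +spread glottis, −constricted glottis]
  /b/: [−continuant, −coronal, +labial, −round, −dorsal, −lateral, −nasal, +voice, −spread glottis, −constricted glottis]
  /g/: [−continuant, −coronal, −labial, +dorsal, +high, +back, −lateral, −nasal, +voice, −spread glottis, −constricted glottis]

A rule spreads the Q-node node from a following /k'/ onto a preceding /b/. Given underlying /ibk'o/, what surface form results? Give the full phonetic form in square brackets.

[igk'o]

Q-node immediately or transitively dominates [labial], [round], [dorsal], [high], [back].
Spreading Q-node from /k'/ onto /b/ replaces those values with /k'/'s: [−labial], [+dorsal], [+high], [+back]. Features outside Q-node ([continuant], [coronal], [lateral], …) stay as in /b/.
This feature bundle is that of [g], so /ibk'o/ surfaces as [igk'o].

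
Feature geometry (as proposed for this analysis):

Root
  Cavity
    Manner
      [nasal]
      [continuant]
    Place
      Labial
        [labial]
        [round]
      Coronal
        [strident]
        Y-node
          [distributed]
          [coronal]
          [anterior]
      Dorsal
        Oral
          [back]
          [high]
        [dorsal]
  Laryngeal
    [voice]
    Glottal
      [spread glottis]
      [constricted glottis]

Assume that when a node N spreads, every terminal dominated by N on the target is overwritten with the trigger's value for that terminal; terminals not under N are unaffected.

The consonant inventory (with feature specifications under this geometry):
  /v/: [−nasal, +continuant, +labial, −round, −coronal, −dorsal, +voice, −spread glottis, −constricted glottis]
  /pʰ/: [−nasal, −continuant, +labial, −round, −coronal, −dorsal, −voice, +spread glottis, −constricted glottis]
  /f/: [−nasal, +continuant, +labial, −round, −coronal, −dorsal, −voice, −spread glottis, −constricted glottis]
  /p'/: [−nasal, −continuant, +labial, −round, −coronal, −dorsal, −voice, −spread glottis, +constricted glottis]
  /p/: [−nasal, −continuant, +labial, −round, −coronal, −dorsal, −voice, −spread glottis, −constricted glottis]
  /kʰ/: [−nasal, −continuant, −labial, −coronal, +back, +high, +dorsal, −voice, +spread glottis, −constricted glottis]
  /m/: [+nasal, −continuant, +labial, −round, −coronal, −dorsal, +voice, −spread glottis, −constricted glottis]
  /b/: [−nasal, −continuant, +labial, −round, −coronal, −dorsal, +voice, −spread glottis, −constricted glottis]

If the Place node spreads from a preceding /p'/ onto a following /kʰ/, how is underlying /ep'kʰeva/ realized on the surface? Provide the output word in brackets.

Place immediately or transitively dominates [labial], [round], [strident], [distributed], [coronal], [anterior], [back], [high], [dorsal].
The target acquires /p'/'s values for everything under Place — [+labial], [−round], [−coronal], [−dorsal] — while keeping its own [nasal], [continuant], [voice], ….
The resulting bundle matches /pʰ/ in the inventory; substituting it for /kʰ/ gives [ep'pʰeva].

[ep'pʰeva]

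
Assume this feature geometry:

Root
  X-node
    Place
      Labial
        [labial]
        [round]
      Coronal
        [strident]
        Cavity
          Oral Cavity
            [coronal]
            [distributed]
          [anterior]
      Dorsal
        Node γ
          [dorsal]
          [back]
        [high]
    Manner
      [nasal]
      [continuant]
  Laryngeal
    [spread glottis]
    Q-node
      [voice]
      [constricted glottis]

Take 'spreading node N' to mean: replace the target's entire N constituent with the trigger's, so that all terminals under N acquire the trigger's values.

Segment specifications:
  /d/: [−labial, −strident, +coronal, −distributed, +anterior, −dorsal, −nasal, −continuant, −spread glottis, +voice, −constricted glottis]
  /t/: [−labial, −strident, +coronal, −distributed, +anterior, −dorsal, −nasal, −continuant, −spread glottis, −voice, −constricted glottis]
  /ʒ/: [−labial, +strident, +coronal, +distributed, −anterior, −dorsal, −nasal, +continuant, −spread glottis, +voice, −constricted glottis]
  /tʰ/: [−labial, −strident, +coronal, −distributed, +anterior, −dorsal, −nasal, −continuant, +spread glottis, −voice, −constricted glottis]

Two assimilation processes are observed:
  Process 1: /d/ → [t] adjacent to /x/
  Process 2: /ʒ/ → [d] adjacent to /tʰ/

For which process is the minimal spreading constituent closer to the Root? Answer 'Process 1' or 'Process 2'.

Process 2

In Process 1, [voice] changes, so the minimal spreading node is [voice] at depth 3.
In Process 2, [continuant], [anterior], [distributed], [strident] change, so the minimal spreading node is X-node at depth 1.
X-node (depth 1) sits above [voice] (depth 3), making Process 2 the one with the higher spreading node.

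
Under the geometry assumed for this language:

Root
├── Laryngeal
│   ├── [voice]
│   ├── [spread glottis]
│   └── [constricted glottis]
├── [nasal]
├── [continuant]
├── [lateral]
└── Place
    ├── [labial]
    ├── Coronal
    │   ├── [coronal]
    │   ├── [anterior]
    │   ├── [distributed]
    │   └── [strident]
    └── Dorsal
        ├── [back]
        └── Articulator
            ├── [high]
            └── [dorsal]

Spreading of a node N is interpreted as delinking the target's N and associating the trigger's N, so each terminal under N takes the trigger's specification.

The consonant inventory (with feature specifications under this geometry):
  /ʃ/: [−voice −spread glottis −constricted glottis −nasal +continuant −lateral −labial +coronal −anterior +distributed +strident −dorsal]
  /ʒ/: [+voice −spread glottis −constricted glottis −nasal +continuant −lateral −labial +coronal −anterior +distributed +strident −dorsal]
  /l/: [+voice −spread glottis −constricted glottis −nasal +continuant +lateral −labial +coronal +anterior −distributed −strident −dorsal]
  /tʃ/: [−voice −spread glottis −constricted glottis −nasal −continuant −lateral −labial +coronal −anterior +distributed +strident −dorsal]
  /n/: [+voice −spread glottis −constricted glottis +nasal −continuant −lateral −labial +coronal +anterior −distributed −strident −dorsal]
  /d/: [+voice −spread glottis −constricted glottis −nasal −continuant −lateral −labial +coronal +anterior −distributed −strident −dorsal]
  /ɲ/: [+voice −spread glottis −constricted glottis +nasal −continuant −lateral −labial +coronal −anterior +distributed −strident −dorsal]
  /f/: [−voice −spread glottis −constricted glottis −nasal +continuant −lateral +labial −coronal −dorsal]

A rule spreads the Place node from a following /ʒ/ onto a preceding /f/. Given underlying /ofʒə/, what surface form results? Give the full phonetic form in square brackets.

[oʃʒə]

Terminals under Place in this geometry: [labial], [coronal], [anterior], [distributed], [strident], [back], [high], [dorsal].
The target acquires /ʒ/'s values for everything under Place — [−labial], [+coronal], [−anterior], [+distributed], [+strident], [−dorsal] — while keeping its own [voice], [spread glottis], [constricted glottis], ….
The resulting bundle matches /ʃ/ in the inventory; substituting it for /f/ gives [oʃʒə].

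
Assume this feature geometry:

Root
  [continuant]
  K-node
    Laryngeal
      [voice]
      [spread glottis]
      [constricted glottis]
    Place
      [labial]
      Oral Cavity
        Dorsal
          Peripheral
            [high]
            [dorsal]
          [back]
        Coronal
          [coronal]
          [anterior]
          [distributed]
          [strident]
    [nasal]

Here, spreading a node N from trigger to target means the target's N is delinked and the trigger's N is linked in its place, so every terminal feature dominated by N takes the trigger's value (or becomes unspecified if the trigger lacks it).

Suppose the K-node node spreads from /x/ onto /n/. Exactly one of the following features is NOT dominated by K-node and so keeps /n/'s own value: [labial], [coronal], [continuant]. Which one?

Under this geometry, K-node contains [voice], [spread glottis], [constricted glottis], [labial], [high], [dorsal], [back], [coronal], [anterior], [distributed], [strident], [nasal].
Of the listed options, [coronal], [labial] are among these and would be overwritten by spreading K-node.
But [continuant] is a dependent of Root, outside K-node; it is therefore untouched by the spreading.

[continuant]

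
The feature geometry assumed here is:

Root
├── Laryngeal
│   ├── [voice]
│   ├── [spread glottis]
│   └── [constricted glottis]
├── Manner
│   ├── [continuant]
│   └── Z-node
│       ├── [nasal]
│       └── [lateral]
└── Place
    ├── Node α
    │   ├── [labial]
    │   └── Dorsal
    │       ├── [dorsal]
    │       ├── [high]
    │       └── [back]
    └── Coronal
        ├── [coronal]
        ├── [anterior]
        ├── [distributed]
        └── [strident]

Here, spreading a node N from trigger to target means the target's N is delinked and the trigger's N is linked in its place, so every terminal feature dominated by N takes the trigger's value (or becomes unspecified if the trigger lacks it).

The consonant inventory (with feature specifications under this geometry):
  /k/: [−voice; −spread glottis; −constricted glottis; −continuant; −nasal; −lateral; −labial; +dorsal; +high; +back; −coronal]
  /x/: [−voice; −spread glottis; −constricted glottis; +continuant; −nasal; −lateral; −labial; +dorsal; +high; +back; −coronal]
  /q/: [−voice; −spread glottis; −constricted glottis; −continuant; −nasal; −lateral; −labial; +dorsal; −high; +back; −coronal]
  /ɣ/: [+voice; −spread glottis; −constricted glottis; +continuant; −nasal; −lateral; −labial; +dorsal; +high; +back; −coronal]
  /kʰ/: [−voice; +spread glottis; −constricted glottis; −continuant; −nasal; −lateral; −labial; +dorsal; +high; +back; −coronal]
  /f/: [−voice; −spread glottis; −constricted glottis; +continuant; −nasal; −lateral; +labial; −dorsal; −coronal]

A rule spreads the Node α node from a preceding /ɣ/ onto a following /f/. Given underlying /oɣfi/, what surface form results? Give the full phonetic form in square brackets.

Node α immediately or transitively dominates [labial], [dorsal], [high], [back].
Spreading Node α from /ɣ/ onto /f/ replaces those values with /ɣ/'s: [−labial], [+dorsal], [+high], [+back]. Features outside Node α ([voice], [spread glottis], [constricted glottis], …) stay as in /f/.
This feature bundle is that of [x], so /oɣfi/ surfaces as [oɣxi].

[oɣxi]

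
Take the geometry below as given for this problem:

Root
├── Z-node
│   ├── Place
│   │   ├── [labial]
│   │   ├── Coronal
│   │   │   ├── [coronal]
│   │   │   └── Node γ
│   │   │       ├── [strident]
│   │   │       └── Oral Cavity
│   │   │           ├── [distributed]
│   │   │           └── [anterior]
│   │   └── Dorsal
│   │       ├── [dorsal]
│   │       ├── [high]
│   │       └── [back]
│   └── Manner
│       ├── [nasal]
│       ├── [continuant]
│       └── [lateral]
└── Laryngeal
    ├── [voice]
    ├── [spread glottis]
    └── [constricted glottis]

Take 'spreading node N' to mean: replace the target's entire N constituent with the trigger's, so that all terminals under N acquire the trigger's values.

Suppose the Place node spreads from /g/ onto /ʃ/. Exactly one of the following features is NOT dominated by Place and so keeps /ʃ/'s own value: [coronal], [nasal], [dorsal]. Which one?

Under this geometry, Place contains [labial], [coronal], [strident], [distributed], [anterior], [dorsal], [high], [back].
Spreading Place replaces [dorsal], [coronal] with the trigger's values, since each sits inside the Place constituent.
[nasal] attaches under Manner, not under Place, so /ʃ/ retains its own value for [nasal].

[nasal]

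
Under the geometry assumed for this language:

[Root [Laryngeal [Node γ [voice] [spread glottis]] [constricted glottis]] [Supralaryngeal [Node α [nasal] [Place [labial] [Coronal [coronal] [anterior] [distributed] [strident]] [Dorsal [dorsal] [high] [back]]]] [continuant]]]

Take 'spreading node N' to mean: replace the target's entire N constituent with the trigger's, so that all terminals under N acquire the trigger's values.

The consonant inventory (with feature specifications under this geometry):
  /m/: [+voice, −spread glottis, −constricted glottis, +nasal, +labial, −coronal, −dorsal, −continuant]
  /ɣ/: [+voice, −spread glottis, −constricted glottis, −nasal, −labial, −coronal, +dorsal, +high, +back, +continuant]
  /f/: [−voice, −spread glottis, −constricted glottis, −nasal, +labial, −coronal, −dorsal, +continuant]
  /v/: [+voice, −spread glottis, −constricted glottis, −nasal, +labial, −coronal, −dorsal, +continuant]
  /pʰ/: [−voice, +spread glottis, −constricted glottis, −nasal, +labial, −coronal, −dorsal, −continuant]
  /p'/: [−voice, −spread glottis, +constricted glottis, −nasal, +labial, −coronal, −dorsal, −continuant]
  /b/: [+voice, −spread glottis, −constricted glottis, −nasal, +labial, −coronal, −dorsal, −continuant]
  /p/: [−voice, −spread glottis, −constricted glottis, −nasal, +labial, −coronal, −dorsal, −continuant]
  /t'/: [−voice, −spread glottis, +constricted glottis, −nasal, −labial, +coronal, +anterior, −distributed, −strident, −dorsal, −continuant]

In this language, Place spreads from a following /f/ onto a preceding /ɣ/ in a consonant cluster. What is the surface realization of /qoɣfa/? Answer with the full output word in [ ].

[qovfa]

The Place node dominates the terminals [labial], [coronal], [anterior], [distributed], [strident], [dorsal], [high], [back].
The target acquires /f/'s values for everything under Place — [+labial], [−coronal], [−dorsal] — while keeping its own [voice], [spread glottis], [constricted glottis], ….
The resulting bundle matches /v/ in the inventory; substituting it for /ɣ/ gives [qovfa].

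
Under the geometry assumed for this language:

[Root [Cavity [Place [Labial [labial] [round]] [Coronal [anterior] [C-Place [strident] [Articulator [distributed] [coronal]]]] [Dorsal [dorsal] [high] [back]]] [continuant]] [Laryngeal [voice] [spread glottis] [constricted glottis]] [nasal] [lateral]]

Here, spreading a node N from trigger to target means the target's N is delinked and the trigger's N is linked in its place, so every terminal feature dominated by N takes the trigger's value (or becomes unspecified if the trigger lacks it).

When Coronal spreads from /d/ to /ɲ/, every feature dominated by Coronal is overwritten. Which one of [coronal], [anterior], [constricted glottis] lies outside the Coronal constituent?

[constricted glottis]

Under this geometry, Coronal contains [anterior], [strident], [distributed], [coronal].
Spreading Coronal replaces [anterior], [coronal] with the trigger's values, since each sits inside the Coronal constituent.
But [constricted glottis] is a dependent of Laryngeal, outside Coronal; it is therefore untouched by the spreading.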